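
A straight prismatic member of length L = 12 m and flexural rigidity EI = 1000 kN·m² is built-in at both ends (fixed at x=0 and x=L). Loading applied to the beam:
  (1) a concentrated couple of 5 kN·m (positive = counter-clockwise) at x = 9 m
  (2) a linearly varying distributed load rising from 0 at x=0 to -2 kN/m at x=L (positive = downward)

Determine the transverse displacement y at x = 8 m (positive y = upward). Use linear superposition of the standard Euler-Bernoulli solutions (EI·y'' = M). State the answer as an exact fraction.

Load 1 — applied couple M₀=5 kN·m at a=9 m (b=L-a=3):
  y_1 = (R_Ax³/6 - M_Ax²/2)/EI  [x≤a] with R_A=15/32, M_A=25/16 = ((15/32)·8³/6 - (25/16)·8²/2)/1000 = -1/100 m
Load 2 — triangular load w₀=-2 kN/m (0→w₀ over full span):
  y_2 = -w₀x²(L-x)²(x+2L)/(120LEI) = -(-2)·8²·(12-8)²·(8+2·12)/(120·12·1000) = 256/5625 m
Superposition: y = Σ y_i = 799/22500 m ≈ 0.035511 m

y(8) = 799/22500 m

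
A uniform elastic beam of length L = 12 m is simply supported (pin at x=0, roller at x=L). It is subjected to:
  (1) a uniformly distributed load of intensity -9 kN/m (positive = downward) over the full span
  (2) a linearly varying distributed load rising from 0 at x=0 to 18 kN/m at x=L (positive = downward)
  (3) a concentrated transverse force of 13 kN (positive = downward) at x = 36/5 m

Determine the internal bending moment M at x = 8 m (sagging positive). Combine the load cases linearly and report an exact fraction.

M(8) = 236/5 kN·m

Load 1 — uniform load w=-9 kN/m over full span:
  M_1 = wx(L-x)/2 = (-9)·8·(12-8)/2 = -144 kN·m
Load 2 — triangular load w₀=18 kN/m (0→w₀ over full span):
  M_2 = w₀Lx/6 - w₀x³/(6L) = 18·12·8/6 - 18·8³/(6·12) = 160 kN·m
Load 3 — point force P=13 kN at a=36/5 m (b=L-a=24/5):
  M_3 = Pa(L-x)/L  [x>a] = 13·(36/5)·(12-8)/12 = 156/5 kN·m
Superposition: M = Σ M_i = 236/5 kN·m ≈ 47.200000 kN·m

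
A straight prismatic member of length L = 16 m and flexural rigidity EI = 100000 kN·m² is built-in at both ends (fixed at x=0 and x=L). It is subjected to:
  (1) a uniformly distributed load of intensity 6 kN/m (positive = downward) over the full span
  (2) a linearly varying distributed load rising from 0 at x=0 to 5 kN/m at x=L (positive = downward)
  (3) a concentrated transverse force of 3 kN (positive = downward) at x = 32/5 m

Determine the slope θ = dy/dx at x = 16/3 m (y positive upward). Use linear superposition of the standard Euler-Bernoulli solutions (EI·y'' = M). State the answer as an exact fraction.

θ(16/3) = -216748/94921875 rad

Load 1 — uniform load w=6 kN/m over full span:
  θ_1 = -wx(L-x)(L-2x)/(12EI) = -6·(16/3)·(16-(16/3))·(16-2·(16/3))/(12·100000) = -128/84375 rad
Load 2 — triangular load w₀=5 kN/m (0→w₀ over full span):
  θ_2 = -w₀(2x(L-x)(L-2x)(x+2L)+x²(L-x)²)/(120LEI) = -5·(2·(16/3)·(16-(16/3))·(16-2·(16/3))·((16/3)+2·16)+(16/3)²·(16-(16/3))²)/(120·16·100000) = -512/759375 rad
Load 3 — point force P=3 kN at a=32/5 m (b=L-a=48/5):
  θ_3 = -Pb²x(2aL-(3a+b)x)/(2L³EI)  [x≤a] = -3·(48/5)²·(16/3)·(2·(32/5)·16-(3·(32/5)+(48/5))·(16/3))/(2·16³·100000) = -36/390625 rad
Superposition: θ = Σ θ_i = -216748/94921875 rad ≈ -0.002283 rad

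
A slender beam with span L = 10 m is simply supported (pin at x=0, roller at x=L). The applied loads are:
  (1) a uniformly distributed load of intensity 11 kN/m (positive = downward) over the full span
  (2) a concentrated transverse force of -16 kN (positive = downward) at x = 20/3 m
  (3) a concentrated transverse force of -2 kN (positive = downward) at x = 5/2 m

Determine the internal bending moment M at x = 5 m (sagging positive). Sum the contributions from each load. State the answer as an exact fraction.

Load 1 — uniform load w=11 kN/m over full span:
  M_1 = wx(L-x)/2 = 11·5·(10-5)/2 = 275/2 kN·m
Load 2 — point force P=-16 kN at a=20/3 m (b=L-a=10/3):
  M_2 = Pbx/L  [x≤a] = (-16)·(10/3)·5/10 = -80/3 kN·m
Load 3 — point force P=-2 kN at a=5/2 m (b=L-a=15/2):
  M_3 = Pa(L-x)/L  [x>a] = (-2)·(5/2)·(10-5)/10 = -5/2 kN·m
Superposition: M = Σ M_i = 325/3 kN·m ≈ 108.333333 kN·m

M(5) = 325/3 kN·m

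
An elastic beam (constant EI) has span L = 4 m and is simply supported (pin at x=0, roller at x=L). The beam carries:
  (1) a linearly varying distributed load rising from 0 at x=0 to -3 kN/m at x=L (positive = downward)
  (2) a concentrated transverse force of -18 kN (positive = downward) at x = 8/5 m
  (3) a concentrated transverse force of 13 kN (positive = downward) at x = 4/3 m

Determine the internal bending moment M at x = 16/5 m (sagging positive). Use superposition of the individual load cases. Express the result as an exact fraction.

M(16/5) = -1724/375 kN·m

Load 1 — triangular load w₀=-3 kN/m (0→w₀ over full span):
  M_1 = w₀Lx/6 - w₀x³/(6L) = (-3)·4·(16/5)/6 - (-3)·(16/5)³/(6·4) = -288/125 kN·m
Load 2 — point force P=-18 kN at a=8/5 m (b=L-a=12/5):
  M_2 = Pa(L-x)/L  [x>a] = (-18)·(8/5)·(4-(16/5))/4 = -144/25 kN·m
Load 3 — point force P=13 kN at a=4/3 m (b=L-a=8/3):
  M_3 = Pa(L-x)/L  [x>a] = 13·(4/3)·(4-(16/5))/4 = 52/15 kN·m
Superposition: M = Σ M_i = -1724/375 kN·m ≈ -4.597333 kN·m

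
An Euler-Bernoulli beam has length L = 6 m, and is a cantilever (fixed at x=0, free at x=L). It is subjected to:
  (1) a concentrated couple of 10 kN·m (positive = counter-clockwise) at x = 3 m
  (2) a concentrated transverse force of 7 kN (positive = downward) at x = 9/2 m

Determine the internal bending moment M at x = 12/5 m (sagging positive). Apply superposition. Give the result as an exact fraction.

M(12/5) = -47/10 kN·m

Load 1 — applied couple M₀=10 kN·m at a=3 m (b=L-a=3):
  M_1 = M₀  [x≤a] = 10 = 10 kN·m
Load 2 — point force P=7 kN at a=9/2 m (b=L-a=3/2):
  M_2 = -P(a-x)  [x≤a] = -7·((9/2)-(12/5)) = -147/10 kN·m
Superposition: M = Σ M_i = -47/10 kN·m ≈ -4.700000 kN·m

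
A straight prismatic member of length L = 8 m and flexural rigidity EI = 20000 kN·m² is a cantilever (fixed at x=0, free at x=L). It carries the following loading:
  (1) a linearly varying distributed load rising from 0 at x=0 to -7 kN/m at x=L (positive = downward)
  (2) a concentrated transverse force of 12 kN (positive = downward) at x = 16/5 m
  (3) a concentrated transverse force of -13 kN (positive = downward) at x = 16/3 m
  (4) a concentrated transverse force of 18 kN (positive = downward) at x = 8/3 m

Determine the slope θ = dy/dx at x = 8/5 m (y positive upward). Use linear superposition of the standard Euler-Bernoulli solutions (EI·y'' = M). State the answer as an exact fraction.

θ(8/5) = 3863/390625 rad

Load 1 — triangular load w₀=-7 kN/m (0→w₀ over full span):
  θ_1 = (w₀Lx²/4-w₀L²x/3-w₀x⁴/(24L))/EI = ((-7)·8·(8/5)²/4-(-7)·8²·(8/5)/3-(-7)·(8/5)⁴/(24·8))/20000 = 11914/1171875 rad
Load 2 — point force P=12 kN at a=16/5 m (b=L-a=24/5):
  θ_2 = -Px(2a-x)/(2EI)  [x≤a] = -12·(8/5)·(2·(16/5)-(8/5))/(2·20000) = -36/15625 rad
Load 3 — point force P=-13 kN at a=16/3 m (b=L-a=8/3):
  θ_3 = -Px(2a-x)/(2EI)  [x≤a] = -(-13)·(8/5)·(2·(16/3)-(8/5))/(2·20000) = 221/46875 rad
Load 4 — point force P=18 kN at a=8/3 m (b=L-a=16/3):
  θ_4 = -Px(2a-x)/(2EI)  [x≤a] = -18·(8/5)·(2·(8/3)-(8/5))/(2·20000) = -42/15625 rad
Superposition: θ = Σ θ_i = 3863/390625 rad ≈ 0.009889 rad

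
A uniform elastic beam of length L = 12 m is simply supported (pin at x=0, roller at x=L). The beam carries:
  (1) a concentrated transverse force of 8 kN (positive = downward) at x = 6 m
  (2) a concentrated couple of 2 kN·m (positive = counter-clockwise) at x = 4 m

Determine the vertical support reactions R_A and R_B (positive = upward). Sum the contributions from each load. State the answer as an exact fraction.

R_A = 25/6 kN, R_B = 23/6 kN

Load 1 — point force P=8 kN at a=6 m (b=L-a=6):
  R_A = Pb/L = 8·6/12 = 4 kN
  R_B = Pa/L = 8·6/12 = 4 kN
Load 2 — applied couple M₀=2 kN·m at a=4 m (b=L-a=8):
  R_A = M₀/L = 2/12 = 1/6 kN
  R_B = -M₀/L = -2/12 = -1/6 kN
Superposition: R_A = 25/6 kN, R_B = 23/6 kN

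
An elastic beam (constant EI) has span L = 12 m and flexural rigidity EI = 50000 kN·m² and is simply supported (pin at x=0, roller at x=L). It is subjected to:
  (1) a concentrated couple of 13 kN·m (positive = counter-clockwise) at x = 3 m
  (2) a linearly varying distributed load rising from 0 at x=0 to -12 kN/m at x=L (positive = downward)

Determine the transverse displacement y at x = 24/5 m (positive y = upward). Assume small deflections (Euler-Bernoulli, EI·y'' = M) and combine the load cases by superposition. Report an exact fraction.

y(24/5) = 49966677/1562500000 m

Load 1 — applied couple M₀=13 kN·m at a=3 m (b=L-a=9):
  y_1 = (M₀x³/(6L)-M₀(x-a)²/2+C₁x)/EI  [x>a] with C₁=M₀(3b²-L²)/(6L)=143/8 = (13·(24/5)³/(6·12)-13·((24/5)-3)²/2+(143/8)·(24/5))/50000 = 21177/12500000 m
Load 2 — triangular load w₀=-12 kN/m (0→w₀ over full span):
  y_2 = -w₀x(7L⁴-10L²x²+3x⁴)/(360LEI) = -(-12)·(24/5)·(7·12⁴-10·12²·(24/5)²+3·(24/5)⁴)/(360·12·50000) = 1478736/48828125 m
Superposition: y = Σ y_i = 49966677/1562500000 m ≈ 0.031979 m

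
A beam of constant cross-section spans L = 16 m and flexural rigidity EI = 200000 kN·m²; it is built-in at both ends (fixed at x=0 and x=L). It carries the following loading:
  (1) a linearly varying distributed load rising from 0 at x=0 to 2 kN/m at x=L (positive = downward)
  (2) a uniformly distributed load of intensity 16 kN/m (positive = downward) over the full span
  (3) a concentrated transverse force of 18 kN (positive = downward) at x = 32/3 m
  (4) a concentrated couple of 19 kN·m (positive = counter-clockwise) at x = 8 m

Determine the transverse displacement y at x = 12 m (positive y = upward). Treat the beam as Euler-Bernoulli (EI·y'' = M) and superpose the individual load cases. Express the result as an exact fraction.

Load 1 — triangular load w₀=2 kN/m (0→w₀ over full span):
  y_1 = -w₀x²(L-x)²(x+2L)/(120LEI) = -2·12²·(16-12)²·(12+2·16)/(120·16·200000) = -33/62500 m
Load 2 — uniform load w=16 kN/m over full span:
  y_2 = -wx²(L-x)²/(24EI) = -16·12²·(16-12)²/(24·200000) = -24/3125 m
Load 3 — point force P=18 kN at a=32/3 m (b=L-a=16/3):
  y_3 = -Pa²(L-x)²(3bL-(3b+a)(L-x))/(6L³EI)  [x>a] = -18·(32/3)²·(16-12)²·(3·(16/3)·16-(3·(16/3)+(32/3))·(16-12))/(6·16³·200000) = -28/28125 m
Load 4 — applied couple M₀=19 kN·m at a=8 m (b=L-a=8):
  y_4 = (R_Ax³/6 - M_Ax²/2 - M₀(x-a)²/2)/EI  [x>a] with R_A=57/32, M_A=19/4 = ((57/32)·12³/6 - (19/4)·12²/2 - 19·(12-8)²/2)/200000 = 19/200000 m
Superposition: y = Σ y_i = -81977/9000000 m ≈ -0.009109 m

y(12) = -81977/9000000 m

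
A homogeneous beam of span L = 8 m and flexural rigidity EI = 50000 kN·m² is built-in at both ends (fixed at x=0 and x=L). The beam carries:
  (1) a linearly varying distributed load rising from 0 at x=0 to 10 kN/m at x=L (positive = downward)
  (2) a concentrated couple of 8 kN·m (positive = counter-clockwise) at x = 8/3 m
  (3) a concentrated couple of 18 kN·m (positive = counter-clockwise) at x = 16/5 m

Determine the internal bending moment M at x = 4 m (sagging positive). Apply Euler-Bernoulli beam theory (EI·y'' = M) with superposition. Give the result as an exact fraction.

M(4) = 52/15 kN·m

Load 1 — triangular load w₀=10 kN/m (0→w₀ over full span):
  M_1 = 3w₀Lx/20 - w₀L²/30 - w₀x³/(6L) = 3·10·8·4/20 - 10·8²/30 - 10·4³/(6·8) = 40/3 kN·m
Load 2 — applied couple M₀=8 kN·m at a=8/3 m (b=L-a=16/3):
  M_2 = R_Ax - M_A - M₀  [x>a] with R_A=4/3, M_A=0 = (4/3)·4 - 0 - 8 = -8/3 kN·m
Load 3 — applied couple M₀=18 kN·m at a=16/5 m (b=L-a=24/5):
  M_3 = R_Ax - M_A - M₀  [x>a] with R_A=81/25, M_A=54/25 = (81/25)·4 - (54/25) - 18 = -36/5 kN·m
Superposition: M = Σ M_i = 52/15 kN·m ≈ 3.466667 kN·m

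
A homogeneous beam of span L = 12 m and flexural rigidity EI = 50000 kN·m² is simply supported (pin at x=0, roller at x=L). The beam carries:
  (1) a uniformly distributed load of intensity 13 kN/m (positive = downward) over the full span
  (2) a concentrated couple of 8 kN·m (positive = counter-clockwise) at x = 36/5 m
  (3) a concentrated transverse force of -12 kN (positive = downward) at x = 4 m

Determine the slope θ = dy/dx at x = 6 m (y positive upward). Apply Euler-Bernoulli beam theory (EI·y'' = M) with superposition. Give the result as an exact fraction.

θ(6) = -181/937500 rad

Load 1 — uniform load w=13 kN/m over full span:
  θ_1 = -w(L³-6Lx²+4x³)/(24EI) = -13·(12³-6·12·6²+4·6³)/(24·50000) = 0 rad
Load 2 — applied couple M₀=8 kN·m at a=36/5 m (b=L-a=24/5):
  θ_2 = (M₀x²/(2L)+C₁)/EI  [x≤a] with C₁=M₀(3b²-L²)/(6L)=-208/25 = (8·6²/(2·12)+(-208/25))/50000 = 23/312500 rad
Load 3 — point force P=-12 kN at a=4 m (b=L-a=8):
  θ_3 = -Pa(2L²-6Lx+3x²+a²)/(6LEI)  [x>a] = -(-12)·4·(2·12²-6·12·6+3·6²+4²)/(6·12·50000) = -1/3750 rad
Superposition: θ = Σ θ_i = -181/937500 rad ≈ -0.000193 rad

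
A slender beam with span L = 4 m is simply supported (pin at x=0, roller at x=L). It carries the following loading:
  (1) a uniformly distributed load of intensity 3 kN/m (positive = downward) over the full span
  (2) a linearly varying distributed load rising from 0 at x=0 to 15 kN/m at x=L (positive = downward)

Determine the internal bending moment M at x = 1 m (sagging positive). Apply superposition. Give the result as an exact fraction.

M(1) = 111/8 kN·m

Load 1 — uniform load w=3 kN/m over full span:
  M_1 = wx(L-x)/2 = 3·1·(4-1)/2 = 9/2 kN·m
Load 2 — triangular load w₀=15 kN/m (0→w₀ over full span):
  M_2 = w₀Lx/6 - w₀x³/(6L) = 15·4·1/6 - 15·1³/(6·4) = 75/8 kN·m
Superposition: M = Σ M_i = 111/8 kN·m ≈ 13.875000 kN·m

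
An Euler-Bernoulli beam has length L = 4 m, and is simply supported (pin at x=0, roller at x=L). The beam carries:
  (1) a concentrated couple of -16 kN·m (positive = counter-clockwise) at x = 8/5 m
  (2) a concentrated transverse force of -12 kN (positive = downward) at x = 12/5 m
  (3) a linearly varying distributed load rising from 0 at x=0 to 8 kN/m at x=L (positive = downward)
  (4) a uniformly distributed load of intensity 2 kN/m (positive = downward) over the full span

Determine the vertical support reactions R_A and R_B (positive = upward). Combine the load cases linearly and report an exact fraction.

Load 1 — applied couple M₀=-16 kN·m at a=8/5 m (b=L-a=12/5):
  R_A = M₀/L = (-16)/4 = -4 kN
  R_B = -M₀/L = -(-16)/4 = 4 kN
Load 2 — point force P=-12 kN at a=12/5 m (b=L-a=8/5):
  R_A = Pb/L = (-12)·(8/5)/4 = -24/5 kN
  R_B = Pa/L = (-12)·(12/5)/4 = -36/5 kN
Load 3 — triangular load w₀=8 kN/m (0→w₀ over full span):
  R_A = w₀L/6 = 8·4/6 = 16/3 kN
  R_B = w₀L/3 = 8·4/3 = 32/3 kN
Load 4 — uniform load w=2 kN/m over full span:
  R_A = wL/2 = 2·4/2 = 4 kN
  R_B = wL/2 = 2·4/2 = 4 kN
Superposition: R_A = 8/15 kN, R_B = 172/15 kN

R_A = 8/15 kN, R_B = 172/15 kN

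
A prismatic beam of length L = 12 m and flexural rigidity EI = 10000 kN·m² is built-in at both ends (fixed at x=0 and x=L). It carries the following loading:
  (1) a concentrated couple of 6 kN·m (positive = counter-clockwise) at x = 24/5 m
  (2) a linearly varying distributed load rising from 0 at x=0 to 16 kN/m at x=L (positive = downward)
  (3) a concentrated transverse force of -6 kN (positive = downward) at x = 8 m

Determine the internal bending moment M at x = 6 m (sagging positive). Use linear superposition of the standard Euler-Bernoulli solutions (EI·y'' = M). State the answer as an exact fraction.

M(6) = 208/5 kN·m

Load 1 — applied couple M₀=6 kN·m at a=24/5 m (b=L-a=36/5):
  M_1 = R_Ax - M_A - M₀  [x>a] with R_A=18/25, M_A=18/25 = (18/25)·6 - (18/25) - 6 = -12/5 kN·m
Load 2 — triangular load w₀=16 kN/m (0→w₀ over full span):
  M_2 = 3w₀Lx/20 - w₀L²/30 - w₀x³/(6L) = 3·16·12·6/20 - 16·12²/30 - 16·6³/(6·12) = 48 kN·m
Load 3 — point force P=-6 kN at a=8 m (b=L-a=4):
  M_3 = Pb²(3a+b)x/L³ - Pab²/L²  [x≤a] = (-6)·4²·(3·8+4)·6/12³ - (-6)·8·4²/12² = -4 kN·m
Superposition: M = Σ M_i = 208/5 kN·m ≈ 41.600000 kN·m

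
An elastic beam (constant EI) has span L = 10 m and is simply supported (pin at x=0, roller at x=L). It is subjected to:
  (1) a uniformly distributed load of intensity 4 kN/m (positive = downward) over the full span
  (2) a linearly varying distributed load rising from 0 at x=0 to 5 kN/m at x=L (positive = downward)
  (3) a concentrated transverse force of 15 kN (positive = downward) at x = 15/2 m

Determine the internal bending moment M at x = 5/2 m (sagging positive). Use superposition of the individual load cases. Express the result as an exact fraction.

Load 1 — uniform load w=4 kN/m over full span:
  M_1 = wx(L-x)/2 = 4·(5/2)·(10-(5/2))/2 = 75/2 kN·m
Load 2 — triangular load w₀=5 kN/m (0→w₀ over full span):
  M_2 = w₀Lx/6 - w₀x³/(6L) = 5·10·(5/2)/6 - 5·(5/2)³/(6·10) = 625/32 kN·m
Load 3 — point force P=15 kN at a=15/2 m (b=L-a=5/2):
  M_3 = Pbx/L  [x≤a] = 15·(5/2)·(5/2)/10 = 75/8 kN·m
Superposition: M = Σ M_i = 2125/32 kN·m ≈ 66.406250 kN·m

M(5/2) = 2125/32 kN·m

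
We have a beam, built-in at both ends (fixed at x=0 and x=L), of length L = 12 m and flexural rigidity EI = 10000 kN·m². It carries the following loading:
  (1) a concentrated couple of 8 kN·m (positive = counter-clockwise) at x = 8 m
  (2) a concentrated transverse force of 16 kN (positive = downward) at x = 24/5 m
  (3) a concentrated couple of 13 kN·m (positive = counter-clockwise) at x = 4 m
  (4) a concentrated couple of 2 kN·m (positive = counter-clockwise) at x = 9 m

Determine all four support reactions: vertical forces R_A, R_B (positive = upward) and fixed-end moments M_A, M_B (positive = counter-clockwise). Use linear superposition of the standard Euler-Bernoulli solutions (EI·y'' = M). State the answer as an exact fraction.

R_A = 77333/6000 kN, M_A = 92819/3000 kN·m, R_B = 18667/6000 kN, M_B = -43421/3000 kN·m

Load 1 — applied couple M₀=8 kN·m at a=8 m (b=L-a=4):
  R_A = 6M₀ab/L³ = 6·8·8·4/12³ = 8/9 kN
  M_A = M₀b(2a-b)/L² = 8·4·(2·8-4)/12² = 8/3 kN·m
  R_B = -6M₀ab/L³ = -6·8·8·4/12³ = -8/9 kN
  M_B = M₀a(2b-a)/L² = 8·8·(2·4-8)/12² = 0 kN·m
Load 2 — point force P=16 kN at a=24/5 m (b=L-a=36/5):
  R_A = Pb²(3a+b)/L³ = 16·(36/5)²·(3·(24/5)+(36/5))/12³ = 1296/125 kN
  M_A = Pab²/L² = 16·(24/5)·(36/5)²/12² = 3456/125 kN·m
  R_B = Pa²(a+3b)/L³ = 16·(24/5)²·((24/5)+3·(36/5))/12³ = 704/125 kN
  M_B = -Pa²b/L² = -16·(24/5)²·(36/5)/12² = -2304/125 kN·m
Load 3 — applied couple M₀=13 kN·m at a=4 m (b=L-a=8):
  R_A = 6M₀ab/L³ = 6·13·4·8/12³ = 13/9 kN
  M_A = M₀b(2a-b)/L² = 13·8·(2·4-8)/12² = 0 kN·m
  R_B = -6M₀ab/L³ = -6·13·4·8/12³ = -13/9 kN
  M_B = M₀a(2b-a)/L² = 13·4·(2·8-4)/12² = 13/3 kN·m
Load 4 — applied couple M₀=2 kN·m at a=9 m (b=L-a=3):
  R_A = 6M₀ab/L³ = 6·2·9·3/12³ = 3/16 kN
  M_A = M₀b(2a-b)/L² = 2·3·(2·9-3)/12² = 5/8 kN·m
  R_B = -6M₀ab/L³ = -6·2·9·3/12³ = -3/16 kN
  M_B = M₀a(2b-a)/L² = 2·9·(2·3-9)/12² = -3/8 kN·m
Superposition: R_A = 77333/6000 kN, M_A = 92819/3000 kN·m, R_B = 18667/6000 kN, M_B = -43421/3000 kN·m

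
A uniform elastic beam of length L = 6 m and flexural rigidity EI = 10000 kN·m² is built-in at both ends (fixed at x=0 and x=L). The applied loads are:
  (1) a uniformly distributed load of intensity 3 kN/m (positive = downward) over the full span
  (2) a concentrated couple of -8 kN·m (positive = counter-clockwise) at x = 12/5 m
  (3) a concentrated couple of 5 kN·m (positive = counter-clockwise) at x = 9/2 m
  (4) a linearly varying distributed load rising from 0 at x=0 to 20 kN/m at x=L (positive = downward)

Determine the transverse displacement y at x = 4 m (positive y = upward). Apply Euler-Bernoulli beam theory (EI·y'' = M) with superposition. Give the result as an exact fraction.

y(4) = -18677/4500000 m

Load 1 — uniform load w=3 kN/m over full span:
  y_1 = -wx²(L-x)²/(24EI) = -3·4²·(6-4)²/(24·10000) = -1/1250 m
Load 2 — applied couple M₀=-8 kN·m at a=12/5 m (b=L-a=18/5):
  y_2 = (R_Ax³/6 - M_Ax²/2 - M₀(x-a)²/2)/EI  [x>a] with R_A=-48/25, M_A=-24/25 = ((-48/25)·4³/6 - (-24/25)·4²/2 - (-8)·(4-(12/5))²/2)/10000 = -4/15625 m
Load 3 — applied couple M₀=5 kN·m at a=9/2 m (b=L-a=3/2):
  y_3 = (R_Ax³/6 - M_Ax²/2)/EI  [x≤a] with R_A=15/16, M_A=25/16 = ((15/16)·4³/6 - (25/16)·4²/2)/10000 = -1/4000 m
Load 4 — triangular load w₀=20 kN/m (0→w₀ over full span):
  y_4 = -w₀x²(L-x)²(x+2L)/(120LEI) = -20·4²·(6-4)²·(4+2·6)/(120·6·10000) = -16/5625 m
Superposition: y = Σ y_i = -18677/4500000 m ≈ -0.004150 m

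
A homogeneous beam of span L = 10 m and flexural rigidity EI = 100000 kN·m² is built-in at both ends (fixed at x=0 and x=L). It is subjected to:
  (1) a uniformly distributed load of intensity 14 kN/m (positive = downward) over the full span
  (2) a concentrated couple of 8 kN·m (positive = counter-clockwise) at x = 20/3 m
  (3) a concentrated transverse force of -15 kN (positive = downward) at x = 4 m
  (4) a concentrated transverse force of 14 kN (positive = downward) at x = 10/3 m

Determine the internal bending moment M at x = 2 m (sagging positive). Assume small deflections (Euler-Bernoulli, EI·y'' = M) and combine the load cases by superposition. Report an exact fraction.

Load 1 — uniform load w=14 kN/m over full span:
  M_1 = wLx/2 - wL²/12 - wx²/2 = 14·10·2/2 - 14·10²/12 - 14·2²/2 = -14/3 kN·m
Load 2 — applied couple M₀=8 kN·m at a=20/3 m (b=L-a=10/3):
  M_2 = R_Ax - M_A  [x≤a] with R_A=16/15, M_A=8/3 = (16/15)·2 - (8/3) = -8/15 kN·m
Load 3 — point force P=-15 kN at a=4 m (b=L-a=6):
  M_3 = Pb²(3a+b)x/L³ - Pab²/L²  [x≤a] = (-15)·6²·(3·4+6)·2/10³ - (-15)·4·6²/10² = 54/25 kN·m
Load 4 — point force P=14 kN at a=10/3 m (b=L-a=20/3):
  M_4 = Pb²(3a+b)x/L³ - Pab²/L²  [x≤a] = 14·(20/3)²·(3·(10/3)+(20/3))·2/10³ - 14·(10/3)·(20/3)²/10² = 0 kN·m
Superposition: M = Σ M_i = -76/25 kN·m ≈ -3.040000 kN·m

M(2) = -76/25 kN·m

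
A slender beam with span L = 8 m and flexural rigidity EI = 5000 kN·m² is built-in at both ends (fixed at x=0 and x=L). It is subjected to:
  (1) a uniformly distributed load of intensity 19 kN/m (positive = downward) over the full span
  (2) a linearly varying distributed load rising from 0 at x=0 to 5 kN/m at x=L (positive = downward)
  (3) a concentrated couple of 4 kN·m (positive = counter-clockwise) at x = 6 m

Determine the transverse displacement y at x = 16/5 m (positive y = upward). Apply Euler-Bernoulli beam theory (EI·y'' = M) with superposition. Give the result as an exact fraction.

Load 1 — uniform load w=19 kN/m over full span:
  y_1 = -wx²(L-x)²/(24EI) = -19·(16/5)²·(8-(16/5))²/(24·5000) = -14592/390625 m
Load 2 — triangular load w₀=5 kN/m (0→w₀ over full span):
  y_2 = -w₀x²(L-x)²(x+2L)/(120LEI) = -5·(16/5)²·(8-(16/5))²·((16/5)+2·8)/(120·8·5000) = -9216/1953125 m
Load 3 — applied couple M₀=4 kN·m at a=6 m (b=L-a=2):
  y_3 = (R_Ax³/6 - M_Ax²/2)/EI  [x≤a] with R_A=9/16, M_A=5/4 = ((9/16)·(16/5)³/6 - (5/4)·(16/5)²/2)/5000 = -52/78125 m
Superposition: y = Σ y_i = -83476/1953125 m ≈ -0.042740 m

y(16/5) = -83476/1953125 m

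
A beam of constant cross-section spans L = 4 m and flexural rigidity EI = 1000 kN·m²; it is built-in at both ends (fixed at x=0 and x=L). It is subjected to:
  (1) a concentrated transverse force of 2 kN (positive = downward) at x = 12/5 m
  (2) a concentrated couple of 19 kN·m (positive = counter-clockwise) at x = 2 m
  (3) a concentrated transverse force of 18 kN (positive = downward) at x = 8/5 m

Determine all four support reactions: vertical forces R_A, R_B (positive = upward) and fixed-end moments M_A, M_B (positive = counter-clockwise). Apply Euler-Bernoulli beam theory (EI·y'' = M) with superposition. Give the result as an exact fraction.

Load 1 — point force P=2 kN at a=12/5 m (b=L-a=8/5):
  R_A = Pb²(3a+b)/L³ = 2·(8/5)²·(3·(12/5)+(8/5))/4³ = 88/125 kN
  M_A = Pab²/L² = 2·(12/5)·(8/5)²/4² = 96/125 kN·m
  R_B = Pa²(a+3b)/L³ = 2·(12/5)²·((12/5)+3·(8/5))/4³ = 162/125 kN
  M_B = -Pa²b/L² = -2·(12/5)²·(8/5)/4² = -144/125 kN·m
Load 2 — applied couple M₀=19 kN·m at a=2 m (b=L-a=2):
  R_A = 6M₀ab/L³ = 6·19·2·2/4³ = 57/8 kN
  M_A = M₀b(2a-b)/L² = 19·2·(2·2-2)/4² = 19/4 kN·m
  R_B = -6M₀ab/L³ = -6·19·2·2/4³ = -57/8 kN
  M_B = M₀a(2b-a)/L² = 19·2·(2·2-2)/4² = 19/4 kN·m
Load 3 — point force P=18 kN at a=8/5 m (b=L-a=12/5):
  R_A = Pb²(3a+b)/L³ = 18·(12/5)²·(3·(8/5)+(12/5))/4³ = 1458/125 kN
  M_A = Pab²/L² = 18·(8/5)·(12/5)²/4² = 1296/125 kN·m
  R_B = Pa²(a+3b)/L³ = 18·(8/5)²·((8/5)+3·(12/5))/4³ = 792/125 kN
  M_B = -Pa²b/L² = -18·(8/5)²·(12/5)/4² = -864/125 kN·m
Superposition: R_A = 19493/1000 kN, M_A = 7943/500 kN·m, R_B = 507/1000 kN, M_B = -1657/500 kN·m

R_A = 19493/1000 kN, M_A = 7943/500 kN·m, R_B = 507/1000 kN, M_B = -1657/500 kN·m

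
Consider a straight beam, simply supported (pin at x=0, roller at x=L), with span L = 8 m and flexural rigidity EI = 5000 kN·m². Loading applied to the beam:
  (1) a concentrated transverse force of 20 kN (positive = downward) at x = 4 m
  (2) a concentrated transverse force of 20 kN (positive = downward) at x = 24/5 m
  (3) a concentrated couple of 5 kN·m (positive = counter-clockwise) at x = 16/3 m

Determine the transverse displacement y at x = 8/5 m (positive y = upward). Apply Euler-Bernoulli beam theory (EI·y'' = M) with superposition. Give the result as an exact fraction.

y(8/5) = -6668/140625 m

Load 1 — point force P=20 kN at a=4 m (b=L-a=4):
  y_1 = -Pbx(L²-b²-x²)/(6LEI)  [x≤a] = -20·4·(8/5)·(8²-4²-(8/5)²)/(6·8·5000) = -1136/46875 m
Load 2 — point force P=20 kN at a=24/5 m (b=L-a=16/5):
  y_2 = -Pbx(L²-b²-x²)/(6LEI)  [x≤a] = -20·(16/5)·(8/5)·(8²-(16/5)²-(8/5)²)/(6·8·5000) = -1024/46875 m
Load 3 — applied couple M₀=5 kN·m at a=16/3 m (b=L-a=8/3):
  y_3 = (M₀x³/(6L)+C₁x)/EI  [x≤a] with C₁=M₀(3b²-L²)/(6L)=-40/9 = (5·(8/5)³/(6·8)+(-40/9)·(8/5))/5000 = -188/140625 m
Superposition: y = Σ y_i = -6668/140625 m ≈ -0.047417 m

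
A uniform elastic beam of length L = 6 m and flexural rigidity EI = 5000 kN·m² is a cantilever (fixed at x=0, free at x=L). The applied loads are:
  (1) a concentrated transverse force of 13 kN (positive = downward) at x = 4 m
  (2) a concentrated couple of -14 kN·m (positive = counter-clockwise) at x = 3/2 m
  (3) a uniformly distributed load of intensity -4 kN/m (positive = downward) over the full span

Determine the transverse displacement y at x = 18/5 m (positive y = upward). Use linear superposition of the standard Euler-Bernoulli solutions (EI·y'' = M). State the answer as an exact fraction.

y(18/5) = 30519/12500000 m

Load 1 — point force P=13 kN at a=4 m (b=L-a=2):
  y_1 = -Px²(3a-x)/(6EI)  [x≤a] = -13·(18/5)²·(3·4-(18/5))/(6·5000) = -7371/156250 m
Load 2 — applied couple M₀=-14 kN·m at a=3/2 m (b=L-a=9/2):
  y_2 = M₀a(2x-a)/(2EI)  [x>a] = (-14)·(3/2)·(2·(18/5)-(3/2))/(2·5000) = -1197/100000 m
Load 3 — uniform load w=-4 kN/m over full span:
  y_3 = -wx²(x²-4Lx+6L²)/(24EI) = -(-4)·(18/5)²·((18/5)²-4·6·(18/5)+6·6²)/(24·5000) = 24057/390625 m
Superposition: y = Σ y_i = 30519/12500000 m ≈ 0.002442 m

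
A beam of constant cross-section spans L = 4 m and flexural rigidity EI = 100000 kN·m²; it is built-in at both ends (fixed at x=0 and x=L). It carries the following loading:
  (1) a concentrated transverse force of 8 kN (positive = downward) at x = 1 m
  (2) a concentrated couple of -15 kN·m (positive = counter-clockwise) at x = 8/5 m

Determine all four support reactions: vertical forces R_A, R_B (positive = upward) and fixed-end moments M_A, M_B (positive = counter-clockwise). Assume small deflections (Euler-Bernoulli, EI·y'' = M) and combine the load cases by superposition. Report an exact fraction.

Load 1 — point force P=8 kN at a=1 m (b=L-a=3):
  R_A = Pb²(3a+b)/L³ = 8·3²·(3·1+3)/4³ = 27/4 kN
  M_A = Pab²/L² = 8·1·3²/4² = 9/2 kN·m
  R_B = Pa²(a+3b)/L³ = 8·1²·(1+3·3)/4³ = 5/4 kN
  M_B = -Pa²b/L² = -8·1²·3/4² = -3/2 kN·m
Load 2 — applied couple M₀=-15 kN·m at a=8/5 m (b=L-a=12/5):
  R_A = 6M₀ab/L³ = 6·(-15)·(8/5)·(12/5)/4³ = -27/5 kN
  M_A = M₀b(2a-b)/L² = (-15)·(12/5)·(2·(8/5)-(12/5))/4² = -9/5 kN·m
  R_B = -6M₀ab/L³ = -6·(-15)·(8/5)·(12/5)/4³ = 27/5 kN
  M_B = M₀a(2b-a)/L² = (-15)·(8/5)·(2·(12/5)-(8/5))/4² = -24/5 kN·m
Superposition: R_A = 27/20 kN, M_A = 27/10 kN·m, R_B = 133/20 kN, M_B = -63/10 kN·m

R_A = 27/20 kN, M_A = 27/10 kN·m, R_B = 133/20 kN, M_B = -63/10 kN·m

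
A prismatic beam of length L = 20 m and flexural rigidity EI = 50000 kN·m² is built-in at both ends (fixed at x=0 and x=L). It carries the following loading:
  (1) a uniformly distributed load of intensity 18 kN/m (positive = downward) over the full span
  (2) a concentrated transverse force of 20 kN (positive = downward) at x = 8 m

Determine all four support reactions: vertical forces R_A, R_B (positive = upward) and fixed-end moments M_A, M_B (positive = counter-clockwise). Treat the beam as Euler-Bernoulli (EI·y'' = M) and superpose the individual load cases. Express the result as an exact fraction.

Load 1 — uniform load w=18 kN/m over full span:
  R_A = wL/2 = 18·20/2 = 180 kN
  M_A = wL²/12 = 18·20²/12 = 600 kN·m
  R_B = wL/2 = 18·20/2 = 180 kN
  M_B = -wL²/12 = -18·20²/12 = -600 kN·m
Load 2 — point force P=20 kN at a=8 m (b=L-a=12):
  R_A = Pb²(3a+b)/L³ = 20·12²·(3·8+12)/20³ = 324/25 kN
  M_A = Pab²/L² = 20·8·12²/20² = 288/5 kN·m
  R_B = Pa²(a+3b)/L³ = 20·8²·(8+3·12)/20³ = 176/25 kN
  M_B = -Pa²b/L² = -20·8²·12/20² = -192/5 kN·m
Superposition: R_A = 4824/25 kN, M_A = 3288/5 kN·m, R_B = 4676/25 kN, M_B = -3192/5 kN·m

R_A = 4824/25 kN, M_A = 3288/5 kN·m, R_B = 4676/25 kN, M_B = -3192/5 kN·m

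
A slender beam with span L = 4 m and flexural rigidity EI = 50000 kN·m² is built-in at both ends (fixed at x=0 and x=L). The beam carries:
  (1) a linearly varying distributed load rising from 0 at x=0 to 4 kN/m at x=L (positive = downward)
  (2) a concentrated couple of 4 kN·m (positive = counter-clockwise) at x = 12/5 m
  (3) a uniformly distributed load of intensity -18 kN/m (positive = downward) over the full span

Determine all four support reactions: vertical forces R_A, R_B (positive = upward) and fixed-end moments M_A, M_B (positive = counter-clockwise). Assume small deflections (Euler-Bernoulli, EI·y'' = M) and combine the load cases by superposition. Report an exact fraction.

R_A = -804/25 kN, M_A = -1544/75 kN·m, R_B = -796/25 kN, M_B = 532/25 kN·m

Load 1 — triangular load w₀=4 kN/m (0→w₀ over full span):
  R_A = 3w₀L/20 = 3·4·4/20 = 12/5 kN
  M_A = w₀L²/30 = 4·4²/30 = 32/15 kN·m
  R_B = 7w₀L/20 = 7·4·4/20 = 28/5 kN
  M_B = -w₀L²/20 = -4·4²/20 = -16/5 kN·m
Load 2 — applied couple M₀=4 kN·m at a=12/5 m (b=L-a=8/5):
  R_A = 6M₀ab/L³ = 6·4·(12/5)·(8/5)/4³ = 36/25 kN
  M_A = M₀b(2a-b)/L² = 4·(8/5)·(2·(12/5)-(8/5))/4² = 32/25 kN·m
  R_B = -6M₀ab/L³ = -6·4·(12/5)·(8/5)/4³ = -36/25 kN
  M_B = M₀a(2b-a)/L² = 4·(12/5)·(2·(8/5)-(12/5))/4² = 12/25 kN·m
Load 3 — uniform load w=-18 kN/m over full span:
  R_A = wL/2 = (-18)·4/2 = -36 kN
  M_A = wL²/12 = (-18)·4²/12 = -24 kN·m
  R_B = wL/2 = (-18)·4/2 = -36 kN
  M_B = -wL²/12 = -(-18)·4²/12 = 24 kN·m
Superposition: R_A = -804/25 kN, M_A = -1544/75 kN·m, R_B = -796/25 kN, M_B = 532/25 kN·m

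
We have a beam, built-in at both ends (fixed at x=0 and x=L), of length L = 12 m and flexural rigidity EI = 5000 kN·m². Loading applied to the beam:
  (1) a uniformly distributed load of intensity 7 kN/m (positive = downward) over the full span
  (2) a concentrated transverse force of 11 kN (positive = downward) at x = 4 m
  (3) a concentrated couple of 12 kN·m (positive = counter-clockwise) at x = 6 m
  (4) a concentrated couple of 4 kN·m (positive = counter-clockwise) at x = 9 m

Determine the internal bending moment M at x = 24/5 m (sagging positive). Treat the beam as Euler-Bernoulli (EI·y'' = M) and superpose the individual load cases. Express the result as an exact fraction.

M(24/5) = 47219/900 kN·m

Load 1 — uniform load w=7 kN/m over full span:
  M_1 = wLx/2 - wL²/12 - wx²/2 = 7·12·(24/5)/2 - 7·12²/12 - 7·(24/5)²/2 = 924/25 kN·m
Load 2 — point force P=11 kN at a=4 m (b=L-a=8):
  M_2 = Pa²(a+3b)(L-x)/L³ - Pa²b/L²  [x>a] = 11·4²·(4+3·8)·(12-(24/5))/12³ - 11·4²·8/12² = 484/45 kN·m
Load 3 — applied couple M₀=12 kN·m at a=6 m (b=L-a=6):
  M_3 = R_Ax - M_A  [x≤a] with R_A=3/2, M_A=3 = (3/2)·(24/5) - 3 = 21/5 kN·m
Load 4 — applied couple M₀=4 kN·m at a=9 m (b=L-a=3):
  M_4 = R_Ax - M_A  [x≤a] with R_A=3/8, M_A=5/4 = (3/8)·(24/5) - (5/4) = 11/20 kN·m
Superposition: M = Σ M_i = 47219/900 kN·m ≈ 52.465556 kN·m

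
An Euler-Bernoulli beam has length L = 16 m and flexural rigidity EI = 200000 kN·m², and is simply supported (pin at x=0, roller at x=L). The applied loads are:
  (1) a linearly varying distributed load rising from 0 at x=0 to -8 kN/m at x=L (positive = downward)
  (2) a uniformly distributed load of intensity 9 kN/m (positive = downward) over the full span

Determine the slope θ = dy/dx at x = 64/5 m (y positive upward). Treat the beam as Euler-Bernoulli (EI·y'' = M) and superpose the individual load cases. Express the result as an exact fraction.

θ(64/5) = 58472/17578125 rad

Load 1 — triangular load w₀=-8 kN/m (0→w₀ over full span):
  θ_1 = -w₀(7L⁴-30L²x²+15x⁴)/(360LEI) = -(-8)·(7·16⁴-30·16²·(64/5)²+15·(64/5)⁴)/(360·16·200000) = -48448/17578125 rad
Load 2 — uniform load w=9 kN/m over full span:
  θ_2 = -w(L³-6Lx²+4x³)/(24EI) = -9·(16³-6·16·(64/5)²+4·(64/5)³)/(24·200000) = 2376/390625 rad
Superposition: θ = Σ θ_i = 58472/17578125 rad ≈ 0.003326 rad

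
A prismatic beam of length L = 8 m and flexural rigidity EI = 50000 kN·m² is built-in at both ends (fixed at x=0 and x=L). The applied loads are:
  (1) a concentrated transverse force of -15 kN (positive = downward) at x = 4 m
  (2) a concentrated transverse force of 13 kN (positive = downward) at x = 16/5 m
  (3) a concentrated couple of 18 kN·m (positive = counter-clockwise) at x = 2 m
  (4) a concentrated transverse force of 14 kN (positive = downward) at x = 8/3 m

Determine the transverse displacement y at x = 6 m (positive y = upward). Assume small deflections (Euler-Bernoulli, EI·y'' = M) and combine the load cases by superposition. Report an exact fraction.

y(6) = 7307/162000000 m

Load 1 — point force P=-15 kN at a=4 m (b=L-a=4):
  y_1 = -Pa²(L-x)²(3bL-(3b+a)(L-x))/(6L³EI)  [x>a] = -(-15)·4²·(8-6)²·(3·4·8-(3·4+4)·(8-6))/(6·8³·50000) = 1/2500 m
Load 2 — point force P=13 kN at a=16/5 m (b=L-a=24/5):
  y_2 = -Pa²(L-x)²(3bL-(3b+a)(L-x))/(6L³EI)  [x>a] = -13·(16/5)²·(8-6)²·(3·(24/5)·8-(3·(24/5)+(16/5))·(8-6))/(6·8³·50000) = -13/46875 m
Load 3 — applied couple M₀=18 kN·m at a=2 m (b=L-a=6):
  y_3 = (R_Ax³/6 - M_Ax²/2 - M₀(x-a)²/2)/EI  [x>a] with R_A=81/32, M_A=-27/8 = ((81/32)·6³/6 - (-27/8)·6²/2 - 18·(6-2)²/2)/50000 = 63/400000 m
Load 4 — point force P=14 kN at a=8/3 m (b=L-a=16/3):
  y_4 = -Pa²(L-x)²(3bL-(3b+a)(L-x))/(6L³EI)  [x>a] = -14·(8/3)²·(8-6)²·(3·(16/3)·8-(3·(16/3)+(8/3))·(8-6))/(6·8³·50000) = -119/506250 m
Superposition: y = Σ y_i = 7307/162000000 m ≈ 0.000045 m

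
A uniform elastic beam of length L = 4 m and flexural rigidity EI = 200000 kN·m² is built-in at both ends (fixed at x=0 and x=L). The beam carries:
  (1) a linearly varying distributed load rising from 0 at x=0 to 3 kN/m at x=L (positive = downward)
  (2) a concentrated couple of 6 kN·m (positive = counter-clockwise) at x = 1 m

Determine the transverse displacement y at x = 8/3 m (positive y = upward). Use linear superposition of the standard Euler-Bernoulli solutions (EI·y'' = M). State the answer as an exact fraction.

Load 1 — triangular load w₀=3 kN/m (0→w₀ over full span):
  y_1 = -w₀x²(L-x)²(x+2L)/(120LEI) = -3·(8/3)²·(4-(8/3))²·((8/3)+2·4)/(120·4·200000) = -16/3796875 m
Load 2 — applied couple M₀=6 kN·m at a=1 m (b=L-a=3):
  y_2 = (R_Ax³/6 - M_Ax²/2 - M₀(x-a)²/2)/EI  [x>a] with R_A=27/16, M_A=-9/8 = ((27/16)·(8/3)³/6 - (-9/8)·(8/3)²/2 - 6·((8/3)-1)²/2)/200000 = 1/200000 m
Superposition: y = Σ y_i = 191/243000000 m ≈ 0.000001 m

y(8/3) = 191/243000000 m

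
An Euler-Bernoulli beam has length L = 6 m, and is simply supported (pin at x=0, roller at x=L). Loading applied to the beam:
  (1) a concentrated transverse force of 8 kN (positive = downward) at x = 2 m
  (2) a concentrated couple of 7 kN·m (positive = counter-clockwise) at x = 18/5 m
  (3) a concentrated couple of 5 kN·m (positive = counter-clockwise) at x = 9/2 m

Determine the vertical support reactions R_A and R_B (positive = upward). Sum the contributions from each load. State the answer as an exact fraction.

Load 1 — point force P=8 kN at a=2 m (b=L-a=4):
  R_A = Pb/L = 8·4/6 = 16/3 kN
  R_B = Pa/L = 8·2/6 = 8/3 kN
Load 2 — applied couple M₀=7 kN·m at a=18/5 m (b=L-a=12/5):
  R_A = M₀/L = 7/6 kN
  R_B = -M₀/L = -7/6 kN
Load 3 — applied couple M₀=5 kN·m at a=9/2 m (b=L-a=3/2):
  R_A = M₀/L = 5/6 kN
  R_B = -M₀/L = -5/6 kN
Superposition: R_A = 22/3 kN, R_B = 2/3 kN

R_A = 22/3 kN, R_B = 2/3 kN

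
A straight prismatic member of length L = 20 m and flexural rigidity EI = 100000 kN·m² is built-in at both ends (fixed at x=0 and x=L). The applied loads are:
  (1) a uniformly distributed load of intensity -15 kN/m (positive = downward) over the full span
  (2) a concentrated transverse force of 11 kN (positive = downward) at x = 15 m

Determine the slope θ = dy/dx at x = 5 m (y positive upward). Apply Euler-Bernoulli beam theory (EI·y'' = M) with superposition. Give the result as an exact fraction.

Load 1 — uniform load w=-15 kN/m over full span:
  θ_1 = -wx(L-x)(L-2x)/(12EI) = -(-15)·5·(20-5)·(20-2·5)/(12·100000) = 3/320 rad
Load 2 — point force P=11 kN at a=15 m (b=L-a=5):
  θ_2 = -Pb²x(2aL-(3a+b)x)/(2L³EI)  [x≤a] = -11·5²·5·(2·15·20-(3·15+5)·5)/(2·20³·100000) = -77/256000 rad
Superposition: θ = Σ θ_i = 2323/256000 rad ≈ 0.009074 rad

θ(5) = 2323/256000 rad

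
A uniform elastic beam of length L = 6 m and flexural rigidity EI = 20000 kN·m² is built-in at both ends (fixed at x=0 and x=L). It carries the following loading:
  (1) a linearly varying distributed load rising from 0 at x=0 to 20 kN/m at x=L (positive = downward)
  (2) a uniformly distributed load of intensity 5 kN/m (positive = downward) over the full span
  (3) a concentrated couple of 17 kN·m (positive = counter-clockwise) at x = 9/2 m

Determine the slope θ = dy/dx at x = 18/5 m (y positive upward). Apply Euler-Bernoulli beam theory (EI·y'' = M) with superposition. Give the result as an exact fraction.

Load 1 — triangular load w₀=20 kN/m (0→w₀ over full span):
  θ_1 = -w₀(2x(L-x)(L-2x)(x+2L)+x²(L-x)²)/(120LEI) = -20·(2·(18/5)·(6-(18/5))·(6-2·(18/5))·((18/5)+2·6)+(18/5)²·(6-(18/5))²)/(120·6·20000) = 27/78125 rad
Load 2 — uniform load w=5 kN/m over full span:
  θ_2 = -wx(L-x)(L-2x)/(12EI) = -5·(18/5)·(6-(18/5))·(6-2·(18/5))/(12·20000) = 27/125000 rad
Load 3 — applied couple M₀=17 kN·m at a=9/2 m (b=L-a=3/2):
  θ_3 = (R_Ax²/2 - M_Ax)/EI  [x≤a] with R_A=51/16, M_A=85/16 = ((51/16)·(18/5)²/2 - (85/16)·(18/5))/20000 = 153/2000000 rad
Superposition: θ = Σ θ_i = 6381/10000000 rad ≈ 0.000638 rad

θ(18/5) = 6381/10000000 rad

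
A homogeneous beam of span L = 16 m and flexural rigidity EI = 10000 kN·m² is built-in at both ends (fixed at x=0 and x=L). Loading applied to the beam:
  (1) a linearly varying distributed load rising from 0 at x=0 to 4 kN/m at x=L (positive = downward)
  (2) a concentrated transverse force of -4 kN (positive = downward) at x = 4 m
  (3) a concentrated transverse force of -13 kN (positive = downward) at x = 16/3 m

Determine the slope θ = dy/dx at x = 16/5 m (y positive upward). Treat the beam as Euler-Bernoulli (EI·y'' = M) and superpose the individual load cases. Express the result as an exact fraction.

θ(16/5) = -362/10546875 rad

Load 1 — triangular load w₀=4 kN/m (0→w₀ over full span):
  θ_1 = -w₀(2x(L-x)(L-2x)(x+2L)+x²(L-x)²)/(120LEI) = -4·(2·(16/5)·(16-(16/5))·(16-2·(16/5))·((16/5)+2·16)+(16/5)²·(16-(16/5))²)/(120·16·10000) = -7168/1171875 rad
Load 2 — point force P=-4 kN at a=4 m (b=L-a=12):
  θ_2 = -Pb²x(2aL-(3a+b)x)/(2L³EI)  [x≤a] = -(-4)·12²·(16/5)·(2·4·16-(3·4+12)·(16/5))/(2·16³·10000) = 18/15625 rad
Load 3 — point force P=-13 kN at a=16/3 m (b=L-a=32/3):
  θ_3 = -Pb²x(2aL-(3a+b)x)/(2L³EI)  [x≤a] = -(-13)·(32/3)²·(16/5)·(2·(16/3)·16-(3·(16/3)+(32/3))·(16/5))/(2·16³·10000) = 416/84375 rad
Superposition: θ = Σ θ_i = -362/10546875 rad ≈ -0.000034 rad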